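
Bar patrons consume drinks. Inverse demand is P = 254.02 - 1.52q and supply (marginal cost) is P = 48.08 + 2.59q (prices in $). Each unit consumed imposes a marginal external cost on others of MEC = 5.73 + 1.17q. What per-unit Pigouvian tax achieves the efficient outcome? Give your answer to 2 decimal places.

tax = $50.09 per unit

Social marginal benefit = demand − MEC = 248.29 - 2.69q.
Set SMB = MC: 248.29 - 2.69q = 48.08 + 2.59q → q* = 37.9186.
The Pigouvian tax equals MEC at q*: 5.73 + 1.17×37.9186 = 50.0948.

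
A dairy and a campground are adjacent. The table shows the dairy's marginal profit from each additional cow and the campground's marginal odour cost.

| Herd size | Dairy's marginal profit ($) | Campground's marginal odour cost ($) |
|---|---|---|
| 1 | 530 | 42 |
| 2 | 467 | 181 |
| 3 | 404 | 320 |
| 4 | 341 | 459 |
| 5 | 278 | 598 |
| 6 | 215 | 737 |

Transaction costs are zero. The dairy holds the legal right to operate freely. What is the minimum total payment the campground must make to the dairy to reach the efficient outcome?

Left alone the dairy would choose level 6 (marginal profit stays positive).
Efficient level: k* = 3 (marginal profit ≥ marginal odour cost through 3).
The campground must at least cover the dairy's forgone profit from cutting 6→3: 341 + 278 + 215 = 834.

$834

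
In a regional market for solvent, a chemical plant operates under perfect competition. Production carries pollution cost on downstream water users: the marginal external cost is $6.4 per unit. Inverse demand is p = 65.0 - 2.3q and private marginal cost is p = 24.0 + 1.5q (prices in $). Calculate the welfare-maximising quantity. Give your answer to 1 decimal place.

Social marginal cost = private MC + MEC = 30.4 + 1.5q.
Set SMC = demand: 30.4 + 1.5q = 65.0 - 2.3q → q* = 9.1053.

q* = 9.1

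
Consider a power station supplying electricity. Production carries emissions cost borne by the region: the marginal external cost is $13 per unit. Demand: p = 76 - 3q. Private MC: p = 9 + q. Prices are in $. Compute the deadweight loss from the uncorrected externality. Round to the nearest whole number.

Market equilibrium (private): 9 + q = 76 - 3q → q_m = 16.7500.
Social marginal cost = private MC + MEC = 22 + q.
Set SMC = demand: 22 + q = 76 - 3q → q* = 13.5000.
Between q* and q_m the wedge SMC − demand runs linearly from 0 to MEC(q_m), so the loss is a triangle.
DWL = ½ × 3.2500 × 13.0000 = 21.1250.

DWL = $21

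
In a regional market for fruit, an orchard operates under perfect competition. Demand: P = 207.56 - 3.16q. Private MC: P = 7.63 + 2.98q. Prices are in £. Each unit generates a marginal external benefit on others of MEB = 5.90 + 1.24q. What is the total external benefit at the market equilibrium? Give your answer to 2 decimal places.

Market equilibrium (private): 7.63 + 2.98q = 207.56 - 3.16q → q_m = 32.5619.
Total external benefit = ∫₀^{q_m} (5.90 + 1.24q) dq = 5.90×32.5619 + ½×1.24×32.5619² = 849.4872.

£849.49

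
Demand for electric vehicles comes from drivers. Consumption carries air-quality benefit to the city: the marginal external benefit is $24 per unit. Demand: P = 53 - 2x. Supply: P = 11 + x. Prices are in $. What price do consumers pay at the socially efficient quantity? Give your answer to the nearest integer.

P = $9

Social marginal benefit = demand + MEB = 77 - 2x.
Set SMB = MC: 77 - 2x = 11 + x → x* = 22.0000.
Consumer price on the demand curve at x*: 53 − 2×22.0000 = 9.0000.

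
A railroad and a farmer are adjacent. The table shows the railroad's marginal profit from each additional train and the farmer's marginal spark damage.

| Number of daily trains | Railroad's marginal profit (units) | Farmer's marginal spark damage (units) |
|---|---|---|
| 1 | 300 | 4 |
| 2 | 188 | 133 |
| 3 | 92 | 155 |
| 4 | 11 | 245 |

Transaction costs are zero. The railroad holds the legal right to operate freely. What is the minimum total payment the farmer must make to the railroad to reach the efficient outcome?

103

Left alone the railroad would choose level 4 (marginal profit stays positive).
Efficient level: k* = 2 (marginal profit ≥ marginal spark damage through 2).
The farmer must at least cover the railroad's forgone profit from cutting 4→2: 92 + 11 = 103.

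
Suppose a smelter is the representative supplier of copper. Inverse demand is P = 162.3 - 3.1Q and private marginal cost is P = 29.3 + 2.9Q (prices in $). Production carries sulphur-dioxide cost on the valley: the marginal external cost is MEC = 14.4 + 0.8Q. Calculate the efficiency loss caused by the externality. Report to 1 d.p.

Market equilibrium (private): 29.3 + 2.9Q = 162.3 - 3.1Q → Q_m = 22.1667.
Social marginal cost = private MC + MEC = 43.7 + 3.7Q.
Set SMC = demand: 43.7 + 3.7Q = 162.3 - 3.1Q → Q* = 17.4412.
Between Q* and Q_m the wedge SMC − demand runs linearly from 0 to MEC(Q_m), so the loss is a triangle.
DWL = ½ × 4.7255 × 32.1333 = 75.9230.

DWL = $75.9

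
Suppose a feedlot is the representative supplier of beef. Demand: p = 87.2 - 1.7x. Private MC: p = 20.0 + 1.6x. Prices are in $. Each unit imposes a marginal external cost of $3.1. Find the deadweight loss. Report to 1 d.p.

DWL = $1.5

Market equilibrium (private): 20.0 + 1.6x = 87.2 - 1.7x → x_m = 20.3636.
Social marginal cost = private MC + MEC = 23.1 + 1.6x.
Set SMC = demand: 23.1 + 1.6x = 87.2 - 1.7x → x* = 19.4242.
The welfare-loss triangle has base |x_m − x*| and height MEC(x_m) (the vertical gap between SMC and demand is zero at x* and MEC at x_m).
DWL = ½ × 0.9394 × 3.1000 = 1.4561.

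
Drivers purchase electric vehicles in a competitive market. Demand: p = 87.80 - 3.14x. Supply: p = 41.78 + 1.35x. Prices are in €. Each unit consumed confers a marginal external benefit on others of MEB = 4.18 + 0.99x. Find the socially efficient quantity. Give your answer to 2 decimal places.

x* = 14.34

Social marginal benefit = demand + MEB = 91.98 - 2.15x.
Set SMB = MC: 91.98 - 2.15x = 41.78 + 1.35x → x* = 14.3429.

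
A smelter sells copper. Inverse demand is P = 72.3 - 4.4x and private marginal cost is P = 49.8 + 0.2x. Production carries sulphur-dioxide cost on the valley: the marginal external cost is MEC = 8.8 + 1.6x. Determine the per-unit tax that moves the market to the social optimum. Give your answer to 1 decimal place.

Social marginal cost = private MC + MEC = 58.6 + 1.8x.
Set SMC = demand: 58.6 + 1.8x = 72.3 - 4.4x → x* = 2.2097.
The Pigouvian tax equals MEC at x*: 8.8 + 1.6×2.2097 = 12.3355.

tax = 12.3 per unit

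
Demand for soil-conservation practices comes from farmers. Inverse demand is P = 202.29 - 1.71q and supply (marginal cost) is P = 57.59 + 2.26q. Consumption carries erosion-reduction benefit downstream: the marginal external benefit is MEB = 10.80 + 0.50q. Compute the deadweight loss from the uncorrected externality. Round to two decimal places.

Market equilibrium (private): 57.59 + 2.26q = 202.29 - 1.71q → q_m = 36.4484.
Social marginal benefit = demand + MEB = 213.09 - 1.21q.
Set SMB = MC: 213.09 - 1.21q = 57.59 + 2.26q → q* = 44.8127.
The loss is the area between SMB and MC from q* to q_m; with linear curves that's a triangle of height MEB(q_m).
DWL = ½ × 8.3643 × 29.0242 = 121.3836.

DWL = 121.38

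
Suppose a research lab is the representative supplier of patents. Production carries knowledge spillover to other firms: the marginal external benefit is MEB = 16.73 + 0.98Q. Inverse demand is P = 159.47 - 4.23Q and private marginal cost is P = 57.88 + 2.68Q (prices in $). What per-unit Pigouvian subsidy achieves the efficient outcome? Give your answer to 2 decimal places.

Social marginal cost = private MC − MEB = 41.15 + 1.70Q.
Set SMC = demand: 41.15 + 1.70Q = 159.47 - 4.23Q → Q* = 19.9528.
The Pigouvian subsidy equals MEB at Q*: 16.73 + 0.98×19.9528 = 36.2837.

subsidy = $36.28 per unit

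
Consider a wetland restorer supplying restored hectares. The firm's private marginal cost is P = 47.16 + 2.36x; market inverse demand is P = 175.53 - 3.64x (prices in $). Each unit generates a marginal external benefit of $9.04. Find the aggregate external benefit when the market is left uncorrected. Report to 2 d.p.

$193.41

Market equilibrium (private): 47.16 + 2.36x = 175.53 - 3.64x → x_m = 21.3950.
Total external benefit = MEB × x_m = 9.04 × 21.3950 = 193.4108.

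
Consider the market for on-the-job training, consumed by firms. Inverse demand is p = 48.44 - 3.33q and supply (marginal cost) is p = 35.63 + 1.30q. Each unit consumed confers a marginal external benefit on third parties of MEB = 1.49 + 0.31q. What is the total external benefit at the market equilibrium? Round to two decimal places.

5.31

Market equilibrium (private): 35.63 + 1.30q = 48.44 - 3.33q → q_m = 2.7667.
Total external benefit = ∫₀^{q_m} (1.49 + 0.31q) dq = 1.49×2.7667 + ½×0.31×2.7667² = 5.3089.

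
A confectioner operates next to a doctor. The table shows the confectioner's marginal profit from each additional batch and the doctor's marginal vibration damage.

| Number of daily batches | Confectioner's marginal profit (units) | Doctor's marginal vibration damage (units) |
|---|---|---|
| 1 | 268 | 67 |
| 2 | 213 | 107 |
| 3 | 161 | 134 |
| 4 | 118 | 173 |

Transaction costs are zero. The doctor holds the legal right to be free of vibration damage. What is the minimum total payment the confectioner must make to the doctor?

308

Efficient level: marginal profit ≥ marginal vibration damage through level 3, so k* = 3.
With the doctor holding the right, the confectioner must at least compensate total damage at k*: 67 + 107 + 134 = 308.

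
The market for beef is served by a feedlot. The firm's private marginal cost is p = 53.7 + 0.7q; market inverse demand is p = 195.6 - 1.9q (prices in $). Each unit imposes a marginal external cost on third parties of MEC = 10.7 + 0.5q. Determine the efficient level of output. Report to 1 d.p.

Social marginal cost = private MC + MEC = 64.4 + 1.2q.
Set SMC = demand: 64.4 + 1.2q = 195.6 - 1.9q → q* = 42.3226.

q* = 42.3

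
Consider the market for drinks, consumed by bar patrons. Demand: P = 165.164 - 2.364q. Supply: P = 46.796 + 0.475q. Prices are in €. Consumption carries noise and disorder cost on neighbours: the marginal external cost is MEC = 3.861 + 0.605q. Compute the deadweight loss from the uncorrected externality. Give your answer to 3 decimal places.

Market equilibrium (private): 46.796 + 0.475q = 165.164 - 2.364q → q_m = 41.6936.
Social marginal benefit = demand − MEC = 161.303 - 2.969q.
Set SMB = MC: 161.303 - 2.969q = 46.796 + 0.475q → q* = 33.2483.
Height of the DWL triangle at q_m is MC(q_m) − SMB(q_m) = MEC(q_m) = 29.0856.
DWL = ½ × 8.4453 × 29.0856 = 122.8183.

DWL = €122.818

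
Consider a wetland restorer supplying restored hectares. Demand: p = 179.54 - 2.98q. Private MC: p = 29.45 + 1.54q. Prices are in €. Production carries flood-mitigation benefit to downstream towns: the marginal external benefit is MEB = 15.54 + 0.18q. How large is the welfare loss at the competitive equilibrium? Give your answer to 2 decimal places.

DWL = €53.34

Market equilibrium (private): 29.45 + 1.54q = 179.54 - 2.98q → q_m = 33.2058.
Social marginal cost = private MC − MEB = 13.91 + 1.36q.
Set SMC = demand: 13.91 + 1.36q = 179.54 - 2.98q → q* = 38.1636.
Between q* and q_m the wedge demand − SMC runs linearly from 0 to MEB(q_m), so the loss is a triangle.
DWL = ½ × 4.9578 × 21.5170 = 53.3385.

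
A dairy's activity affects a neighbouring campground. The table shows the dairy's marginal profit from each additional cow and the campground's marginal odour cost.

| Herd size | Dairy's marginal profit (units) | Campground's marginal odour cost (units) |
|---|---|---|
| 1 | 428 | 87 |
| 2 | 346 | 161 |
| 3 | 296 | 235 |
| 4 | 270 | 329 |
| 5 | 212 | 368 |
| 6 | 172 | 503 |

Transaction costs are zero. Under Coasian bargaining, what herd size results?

Bargaining reaches the level where marginal profit last exceeds marginal odour cost.
That holds through level 3 (296 ≥ 235) but not at 4 (270 < 329).

3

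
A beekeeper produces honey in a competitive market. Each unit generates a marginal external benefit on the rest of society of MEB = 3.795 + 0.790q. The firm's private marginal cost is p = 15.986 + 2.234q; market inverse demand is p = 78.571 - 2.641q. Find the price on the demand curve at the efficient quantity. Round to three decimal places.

P = 35.656

Social marginal cost = private MC − MEB = 12.191 + 1.444q.
Set SMC = demand: 12.191 + 1.444q = 78.571 - 2.641q → q* = 16.2497.
Consumer price on the demand curve at q*: 78.571 − 2.641×16.2497 = 35.6555.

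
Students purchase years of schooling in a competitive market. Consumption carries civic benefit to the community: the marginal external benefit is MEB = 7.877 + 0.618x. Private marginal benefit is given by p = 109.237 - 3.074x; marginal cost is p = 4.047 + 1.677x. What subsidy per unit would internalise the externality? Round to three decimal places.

subsidy = 24.784 per unit

Social marginal benefit = demand + MEB = 117.114 - 2.456x.
Set SMB = MC: 117.114 - 2.456x = 4.047 + 1.677x → x* = 27.3571.
The Pigouvian subsidy equals MEB at x*: 7.877 + 0.618×27.3571 = 24.7837.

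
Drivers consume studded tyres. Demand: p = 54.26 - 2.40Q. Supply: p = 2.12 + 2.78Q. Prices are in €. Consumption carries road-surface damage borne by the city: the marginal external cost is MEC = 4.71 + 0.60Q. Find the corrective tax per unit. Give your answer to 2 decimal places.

Social marginal benefit = demand − MEC = 49.55 - 3.00Q.
Set SMB = MC: 49.55 - 3.00Q = 2.12 + 2.78Q → Q* = 8.2059.
The Pigouvian tax equals MEC at Q*: 4.71 + 0.60×8.2059 = 9.6335.

tax = €9.63 per unit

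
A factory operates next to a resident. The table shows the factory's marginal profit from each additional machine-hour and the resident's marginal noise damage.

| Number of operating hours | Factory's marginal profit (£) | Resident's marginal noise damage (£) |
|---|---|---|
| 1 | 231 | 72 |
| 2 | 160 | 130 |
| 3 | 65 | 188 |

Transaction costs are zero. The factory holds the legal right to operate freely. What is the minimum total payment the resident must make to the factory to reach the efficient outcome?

£65

Left alone the factory would choose level 3 (marginal profit stays positive).
Efficient level: k* = 2 (marginal profit ≥ marginal noise damage through 2).
The resident must at least cover the factory's forgone profit from cutting 3→2: 65 = 65.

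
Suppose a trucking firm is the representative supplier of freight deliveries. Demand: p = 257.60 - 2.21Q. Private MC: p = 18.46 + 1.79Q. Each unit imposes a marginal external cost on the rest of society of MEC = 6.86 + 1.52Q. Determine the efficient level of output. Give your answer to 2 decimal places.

Q* = 42.08

Social marginal cost = private MC + MEC = 25.32 + 3.31Q.
Set SMC = demand: 25.32 + 3.31Q = 257.60 - 2.21Q → Q* = 42.0797.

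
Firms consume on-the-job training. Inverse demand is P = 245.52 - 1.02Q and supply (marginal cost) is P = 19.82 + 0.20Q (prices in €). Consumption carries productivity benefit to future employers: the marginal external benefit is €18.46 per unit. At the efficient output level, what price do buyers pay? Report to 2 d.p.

Social marginal benefit = demand + MEB = 263.98 - 1.02Q.
Set SMB = MC: 263.98 - 1.02Q = 19.82 + 0.20Q → Q* = 200.1311.
Consumer price on the demand curve at Q*: 245.52 − 1.02×200.1311 = 41.3863.

P = €41.39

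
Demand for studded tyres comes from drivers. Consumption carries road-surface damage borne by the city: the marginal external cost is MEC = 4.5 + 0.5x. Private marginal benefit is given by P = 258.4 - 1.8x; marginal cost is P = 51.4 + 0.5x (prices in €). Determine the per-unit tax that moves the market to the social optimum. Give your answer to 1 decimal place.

Social marginal benefit = demand − MEC = 253.9 - 2.3x.
Set SMB = MC: 253.9 - 2.3x = 51.4 + 0.5x → x* = 72.3214.
The Pigouvian tax equals MEC at x*: 4.5 + 0.5×72.3214 = 40.6607.

tax = €40.7 per unit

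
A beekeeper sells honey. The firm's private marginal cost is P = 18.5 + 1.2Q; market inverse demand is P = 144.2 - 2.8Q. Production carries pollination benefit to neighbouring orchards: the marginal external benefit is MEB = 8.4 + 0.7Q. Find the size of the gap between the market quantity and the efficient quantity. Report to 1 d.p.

Market equilibrium (private): 18.5 + 1.2Q = 144.2 - 2.8Q → Q_m = 31.4250.
Social marginal cost = private MC − MEB = 10.1 + 0.5Q.
Set SMC = demand: 10.1 + 0.5Q = 144.2 - 2.8Q → Q* = 40.6364.
Gap = |31.4250 − 40.6364| = 9.2114.

9.2 units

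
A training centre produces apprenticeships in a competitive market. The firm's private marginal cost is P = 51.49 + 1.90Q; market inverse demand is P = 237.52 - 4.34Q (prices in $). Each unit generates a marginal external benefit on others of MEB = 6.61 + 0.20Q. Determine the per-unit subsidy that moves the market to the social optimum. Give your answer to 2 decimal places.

Social marginal cost = private MC − MEB = 44.88 + 1.70Q.
Set SMC = demand: 44.88 + 1.70Q = 237.52 - 4.34Q → Q* = 31.8940.
The Pigouvian subsidy equals MEB at Q*: 6.61 + 0.20×31.8940 = 12.9888.

subsidy = $12.99 per unit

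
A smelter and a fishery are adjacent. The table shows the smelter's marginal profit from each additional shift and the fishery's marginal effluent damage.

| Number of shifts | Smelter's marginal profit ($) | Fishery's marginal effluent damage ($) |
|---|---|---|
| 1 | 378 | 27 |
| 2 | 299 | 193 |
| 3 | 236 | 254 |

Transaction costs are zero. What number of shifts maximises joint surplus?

Bargaining reaches the level where marginal profit last exceeds marginal effluent damage.
That holds through level 2 (299 ≥ 193) but not at 3 (236 < 254).

2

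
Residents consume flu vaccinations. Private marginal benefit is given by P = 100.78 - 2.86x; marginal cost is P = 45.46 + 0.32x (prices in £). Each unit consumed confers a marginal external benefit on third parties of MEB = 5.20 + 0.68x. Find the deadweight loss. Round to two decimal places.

Market equilibrium (private): 45.46 + 0.32x = 100.78 - 2.86x → x_m = 17.3962.
Social marginal benefit = demand + MEB = 105.98 - 2.18x.
Set SMB = MC: 105.98 - 2.18x = 45.46 + 0.32x → x* = 24.2080.
Height of the DWL triangle at x_m is SMB(x_m) − MC(x_m) = MEB(x_m) = 17.0294.
DWL = ½ × 6.8118 × 17.0294 = 58.0004.

DWL = £58.00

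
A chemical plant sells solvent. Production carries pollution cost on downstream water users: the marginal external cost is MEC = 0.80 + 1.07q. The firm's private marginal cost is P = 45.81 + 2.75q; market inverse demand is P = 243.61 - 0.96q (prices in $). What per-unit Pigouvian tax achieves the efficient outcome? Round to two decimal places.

tax = $44.90 per unit

Social marginal cost = private MC + MEC = 46.61 + 3.82q.
Set SMC = demand: 46.61 + 3.82q = 243.61 - 0.96q → q* = 41.2134.
The Pigouvian tax equals MEC at q*: 0.80 + 1.07×41.2134 = 44.8983.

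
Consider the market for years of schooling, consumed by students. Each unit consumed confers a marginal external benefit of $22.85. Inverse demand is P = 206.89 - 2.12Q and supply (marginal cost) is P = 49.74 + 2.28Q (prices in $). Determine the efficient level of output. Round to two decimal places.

Q* = 40.91

Social marginal benefit = demand + MEB = 229.74 - 2.12Q.
Set SMB = MC: 229.74 - 2.12Q = 49.74 + 2.28Q → Q* = 40.9091.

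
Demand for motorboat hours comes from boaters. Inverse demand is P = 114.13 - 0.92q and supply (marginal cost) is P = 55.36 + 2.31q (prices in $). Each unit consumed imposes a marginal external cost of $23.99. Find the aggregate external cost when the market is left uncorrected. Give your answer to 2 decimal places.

Market equilibrium (private): 55.36 + 2.31q = 114.13 - 0.92q → q_m = 18.1950.
Total external cost = MEC × q_m = 23.99 × 18.1950 = 436.4981.

$436.50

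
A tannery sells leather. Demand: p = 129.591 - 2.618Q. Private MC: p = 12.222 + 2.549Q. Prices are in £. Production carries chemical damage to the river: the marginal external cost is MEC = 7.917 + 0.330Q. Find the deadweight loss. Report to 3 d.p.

DWL = £21.608

Market equilibrium (private): 12.222 + 2.549Q = 129.591 - 2.618Q → Q_m = 22.7151.
Social marginal cost = private MC + MEC = 20.139 + 2.879Q.
Set SMC = demand: 20.139 + 2.879Q = 129.591 - 2.618Q → Q* = 19.9112.
The loss is the area between SMC and demand from Q* to Q_m; with linear curves that's a triangle of height MEC(Q_m).
DWL = ½ × 2.8039 × 15.4130 = 21.6083.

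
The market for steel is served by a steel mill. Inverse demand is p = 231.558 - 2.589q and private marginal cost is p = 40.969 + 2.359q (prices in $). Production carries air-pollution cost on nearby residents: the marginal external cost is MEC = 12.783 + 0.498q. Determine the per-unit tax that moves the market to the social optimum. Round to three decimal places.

tax = $29.042 per unit

Social marginal cost = private MC + MEC = 53.752 + 2.857q.
Set SMC = demand: 53.752 + 2.857q = 231.558 - 2.589q → q* = 32.6489.
The Pigouvian tax equals MEC at q*: 12.783 + 0.498×32.6489 = 29.0422.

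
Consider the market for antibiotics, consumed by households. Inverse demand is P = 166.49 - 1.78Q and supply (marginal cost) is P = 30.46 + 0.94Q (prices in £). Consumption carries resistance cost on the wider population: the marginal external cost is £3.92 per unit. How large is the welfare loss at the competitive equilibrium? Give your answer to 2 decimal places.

DWL = £2.82

Market equilibrium (private): 30.46 + 0.94Q = 166.49 - 1.78Q → Q_m = 50.0110.
Social marginal benefit = demand − MEC = 162.57 - 1.78Q.
Set SMB = MC: 162.57 - 1.78Q = 30.46 + 0.94Q → Q* = 48.5699.
Between Q* and Q_m the wedge MC − SMB runs linearly from 0 to MEC(Q_m), so the loss is a triangle.
DWL = ½ × 1.4411 × 3.9200 = 2.8246.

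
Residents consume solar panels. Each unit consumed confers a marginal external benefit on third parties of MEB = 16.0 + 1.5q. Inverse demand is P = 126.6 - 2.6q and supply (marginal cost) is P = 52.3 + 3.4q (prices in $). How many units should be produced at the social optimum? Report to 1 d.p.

Social marginal benefit = demand + MEB = 142.6 - 1.1q.
Set SMB = MC: 142.6 - 1.1q = 52.3 + 3.4q → q* = 20.0667.

q* = 20.1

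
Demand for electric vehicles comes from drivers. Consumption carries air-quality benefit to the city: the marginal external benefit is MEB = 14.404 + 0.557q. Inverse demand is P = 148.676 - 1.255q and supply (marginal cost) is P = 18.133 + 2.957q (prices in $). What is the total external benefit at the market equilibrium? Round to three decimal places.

$713.944

Market equilibrium (private): 18.133 + 2.957q = 148.676 - 1.255q → q_m = 30.9931.
Total external benefit = ∫₀^{q_m} (14.404 + 0.557q) dq = 14.404×30.9931 + ½×0.557×30.9931² = 713.9440.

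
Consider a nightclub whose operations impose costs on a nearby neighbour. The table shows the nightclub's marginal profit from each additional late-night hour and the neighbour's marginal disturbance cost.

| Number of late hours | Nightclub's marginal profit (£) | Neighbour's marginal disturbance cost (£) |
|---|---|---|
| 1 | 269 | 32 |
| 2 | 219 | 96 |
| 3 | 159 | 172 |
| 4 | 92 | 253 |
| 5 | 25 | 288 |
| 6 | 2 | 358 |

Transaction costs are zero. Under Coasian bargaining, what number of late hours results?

2

Bargaining reaches the level where marginal profit last exceeds marginal disturbance cost.
That holds through level 2 (219 ≥ 96) but not at 3 (159 < 172).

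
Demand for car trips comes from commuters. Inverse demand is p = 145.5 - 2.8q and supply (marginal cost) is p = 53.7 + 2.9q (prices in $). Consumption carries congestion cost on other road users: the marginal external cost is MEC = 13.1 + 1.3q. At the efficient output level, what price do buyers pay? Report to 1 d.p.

P = $114.0

Social marginal benefit = demand − MEC = 132.4 - 4.1q.
Set SMB = MC: 132.4 - 4.1q = 53.7 + 2.9q → q* = 11.2429.
Consumer price on the demand curve at q*: 145.5 − 2.8×11.2429 = 114.0199.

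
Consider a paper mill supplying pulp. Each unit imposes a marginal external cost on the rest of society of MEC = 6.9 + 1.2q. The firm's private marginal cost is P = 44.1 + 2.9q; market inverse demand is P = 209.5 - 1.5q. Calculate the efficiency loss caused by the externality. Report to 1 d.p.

DWL = 241.5

Market equilibrium (private): 44.1 + 2.9q = 209.5 - 1.5q → q_m = 37.5909.
Social marginal cost = private MC + MEC = 51.0 + 4.1q.
Set SMC = demand: 51.0 + 4.1q = 209.5 - 1.5q → q* = 28.3036.
Height of the DWL triangle at q_m is SMC(q_m) − demand(q_m) = MEC(q_m) = 52.0091.
DWL = ½ × 9.2873 × 52.0091 = 241.5121.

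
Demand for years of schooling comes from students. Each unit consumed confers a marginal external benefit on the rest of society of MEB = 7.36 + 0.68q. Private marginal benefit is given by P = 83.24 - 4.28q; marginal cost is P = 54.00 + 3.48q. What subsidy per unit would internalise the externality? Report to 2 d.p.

subsidy = 10.88 per unit

Social marginal benefit = demand + MEB = 90.60 - 3.60q.
Set SMB = MC: 90.60 - 3.60q = 54.00 + 3.48q → q* = 5.1695.
The Pigouvian subsidy equals MEB at q*: 7.36 + 0.68×5.1695 = 10.8753.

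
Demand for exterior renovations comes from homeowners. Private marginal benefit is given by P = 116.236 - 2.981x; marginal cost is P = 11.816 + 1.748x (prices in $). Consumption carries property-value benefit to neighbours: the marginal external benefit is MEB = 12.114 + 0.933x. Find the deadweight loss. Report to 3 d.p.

Market equilibrium (private): 11.816 + 1.748x = 116.236 - 2.981x → x_m = 22.0808.
Social marginal benefit = demand + MEB = 128.350 - 2.048x.
Set SMB = MC: 128.350 - 2.048x = 11.816 + 1.748x → x* = 30.6992.
Height of the DWL triangle at x_m is SMB(x_m) − MC(x_m) = MEB(x_m) = 32.7154.
DWL = ½ × 8.6184 × 32.7154 = 140.9772.

DWL = $140.977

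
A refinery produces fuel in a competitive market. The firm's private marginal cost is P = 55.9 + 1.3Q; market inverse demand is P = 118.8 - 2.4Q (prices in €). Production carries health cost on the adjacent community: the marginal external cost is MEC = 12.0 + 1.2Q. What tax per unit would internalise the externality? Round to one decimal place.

Social marginal cost = private MC + MEC = 67.9 + 2.5Q.
Set SMC = demand: 67.9 + 2.5Q = 118.8 - 2.4Q → Q* = 10.3878.
The Pigouvian tax equals MEC at Q*: 12.0 + 1.2×10.3878 = 24.4654.

tax = €24.5 per unit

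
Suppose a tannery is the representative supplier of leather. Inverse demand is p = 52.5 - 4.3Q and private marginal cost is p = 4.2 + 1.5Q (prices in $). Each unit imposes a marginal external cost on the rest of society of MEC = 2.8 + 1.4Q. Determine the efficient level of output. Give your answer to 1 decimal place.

Q* = 6.3

Social marginal cost = private MC + MEC = 7.0 + 2.9Q.
Set SMC = demand: 7.0 + 2.9Q = 52.5 - 4.3Q → Q* = 6.3194.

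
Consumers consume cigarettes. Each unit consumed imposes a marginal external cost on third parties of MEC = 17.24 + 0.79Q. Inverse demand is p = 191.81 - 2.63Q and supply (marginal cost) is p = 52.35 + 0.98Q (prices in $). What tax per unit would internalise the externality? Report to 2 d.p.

tax = $39.18 per unit

Social marginal benefit = demand − MEC = 174.57 - 3.42Q.
Set SMB = MC: 174.57 - 3.42Q = 52.35 + 0.98Q → Q* = 27.7773.
The Pigouvian tax equals MEC at Q*: 17.24 + 0.79×27.7773 = 39.1841.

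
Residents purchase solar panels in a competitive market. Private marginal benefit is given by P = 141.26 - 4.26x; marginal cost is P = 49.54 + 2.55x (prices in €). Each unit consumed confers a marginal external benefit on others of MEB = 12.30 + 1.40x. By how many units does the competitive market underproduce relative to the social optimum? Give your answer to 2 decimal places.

Market equilibrium (private): 49.54 + 2.55x = 141.26 - 4.26x → x_m = 13.4684.
Social marginal benefit = demand + MEB = 153.56 - 2.86x.
Set SMB = MC: 153.56 - 2.86x = 49.54 + 2.55x → x* = 19.2274.
Gap = |13.4684 − 19.2274| = 5.7590.

5.76 units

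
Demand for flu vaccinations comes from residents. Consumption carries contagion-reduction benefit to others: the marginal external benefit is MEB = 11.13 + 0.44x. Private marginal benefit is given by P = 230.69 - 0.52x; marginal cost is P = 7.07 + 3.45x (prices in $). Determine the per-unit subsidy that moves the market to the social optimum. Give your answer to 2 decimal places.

subsidy = $40.39 per unit

Social marginal benefit = demand + MEB = 241.82 - 0.08x.
Set SMB = MC: 241.82 - 0.08x = 7.07 + 3.45x → x* = 66.5014.
The Pigouvian subsidy equals MEB at x*: 11.13 + 0.44×66.5014 = 40.3906.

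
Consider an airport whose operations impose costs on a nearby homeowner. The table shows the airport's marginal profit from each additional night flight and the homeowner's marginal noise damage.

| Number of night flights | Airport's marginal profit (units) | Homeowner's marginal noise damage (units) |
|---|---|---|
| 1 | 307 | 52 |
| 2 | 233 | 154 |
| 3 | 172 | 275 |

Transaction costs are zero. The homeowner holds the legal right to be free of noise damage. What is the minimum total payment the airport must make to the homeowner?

Efficient level: marginal profit ≥ marginal noise damage through level 2, so k* = 2.
With the homeowner holding the right, the airport must at least compensate total damage at k*: 52 + 154 = 206.

206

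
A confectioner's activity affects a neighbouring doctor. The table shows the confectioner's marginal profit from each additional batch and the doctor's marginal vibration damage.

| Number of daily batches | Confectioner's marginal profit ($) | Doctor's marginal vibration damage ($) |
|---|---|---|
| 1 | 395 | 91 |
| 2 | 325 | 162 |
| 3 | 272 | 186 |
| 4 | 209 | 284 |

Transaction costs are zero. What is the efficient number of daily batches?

3

Bargaining reaches the level where marginal profit last exceeds marginal vibration damage.
That holds through level 3 (272 ≥ 186) but not at 4 (209 < 284).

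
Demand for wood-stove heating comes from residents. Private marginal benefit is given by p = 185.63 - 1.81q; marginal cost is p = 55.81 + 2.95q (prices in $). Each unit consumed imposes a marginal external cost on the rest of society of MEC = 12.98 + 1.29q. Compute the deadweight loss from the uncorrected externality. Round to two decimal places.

DWL = $191.70

Market equilibrium (private): 55.81 + 2.95q = 185.63 - 1.81q → q_m = 27.2731.
Social marginal benefit = demand − MEC = 172.65 - 3.10q.
Set SMB = MC: 172.65 - 3.10q = 55.81 + 2.95q → q* = 19.3124.
The welfare-loss triangle has base |q_m − q*| and height MEC(q_m) (the vertical gap between SMB and MC is zero at q* and MEC at q_m).
DWL = ½ × 7.9607 × 48.1623 = 191.7028.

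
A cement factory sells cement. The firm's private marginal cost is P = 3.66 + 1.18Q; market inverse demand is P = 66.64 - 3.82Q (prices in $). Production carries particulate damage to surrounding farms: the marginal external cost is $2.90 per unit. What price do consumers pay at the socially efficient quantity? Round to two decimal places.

Social marginal cost = private MC + MEC = 6.56 + 1.18Q.
Set SMC = demand: 6.56 + 1.18Q = 66.64 - 3.82Q → Q* = 12.0160.
Consumer price on the demand curve at Q*: 66.64 − 3.82×12.0160 = 20.7389.

P = $20.74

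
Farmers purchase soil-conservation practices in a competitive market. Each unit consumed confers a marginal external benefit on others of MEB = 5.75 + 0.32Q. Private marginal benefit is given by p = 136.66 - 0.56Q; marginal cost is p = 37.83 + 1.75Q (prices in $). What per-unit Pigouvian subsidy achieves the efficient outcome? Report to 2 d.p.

subsidy = $22.57 per unit

Social marginal benefit = demand + MEB = 142.41 - 0.24Q.
Set SMB = MC: 142.41 - 0.24Q = 37.83 + 1.75Q → Q* = 52.5528.
The Pigouvian subsidy equals MEB at Q*: 5.75 + 0.32×52.5528 = 22.5669.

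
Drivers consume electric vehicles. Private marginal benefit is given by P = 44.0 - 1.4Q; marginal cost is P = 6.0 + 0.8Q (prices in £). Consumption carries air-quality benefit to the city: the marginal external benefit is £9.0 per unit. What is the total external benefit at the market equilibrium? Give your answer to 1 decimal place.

Market equilibrium (private): 6.0 + 0.8Q = 44.0 - 1.4Q → Q_m = 17.2727.
Total external benefit = MEB × Q_m = 9.0 × 17.2727 = 155.4543.

£155.5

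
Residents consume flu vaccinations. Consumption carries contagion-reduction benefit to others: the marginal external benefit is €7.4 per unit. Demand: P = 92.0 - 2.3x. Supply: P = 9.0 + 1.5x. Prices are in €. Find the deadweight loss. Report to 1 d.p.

Market equilibrium (private): 9.0 + 1.5x = 92.0 - 2.3x → x_m = 21.8421.
Social marginal benefit = demand + MEB = 99.4 - 2.3x.
Set SMB = MC: 99.4 - 2.3x = 9.0 + 1.5x → x* = 23.7895.
Height of the DWL triangle at x_m is SMB(x_m) − MC(x_m) = MEB(x_m) = 7.4000.
DWL = ½ × 1.9474 × 7.4000 = 7.2054.

DWL = €7.2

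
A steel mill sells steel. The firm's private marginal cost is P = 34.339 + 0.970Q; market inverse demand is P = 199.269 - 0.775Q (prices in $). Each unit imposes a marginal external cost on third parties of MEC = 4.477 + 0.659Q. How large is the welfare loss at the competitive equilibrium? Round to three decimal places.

DWL = $927.056

Market equilibrium (private): 34.339 + 0.970Q = 199.269 - 0.775Q → Q_m = 94.5158.
Social marginal cost = private MC + MEC = 38.816 + 1.629Q.
Set SMC = demand: 38.816 + 1.629Q = 199.269 - 0.775Q → Q* = 66.7442.
Between Q* and Q_m the wedge SMC − demand runs linearly from 0 to MEC(Q_m), so the loss is a triangle.
DWL = ½ × 27.7716 × 66.7629 = 927.0563.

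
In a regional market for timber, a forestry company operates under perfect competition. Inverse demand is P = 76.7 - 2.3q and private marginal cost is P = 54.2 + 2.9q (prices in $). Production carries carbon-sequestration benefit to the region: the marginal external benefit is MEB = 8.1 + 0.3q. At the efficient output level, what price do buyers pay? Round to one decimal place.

P = $62.3

Social marginal cost = private MC − MEB = 46.1 + 2.6q.
Set SMC = demand: 46.1 + 2.6q = 76.7 - 2.3q → q* = 6.2449.
Consumer price on the demand curve at q*: 76.7 − 2.3×6.2449 = 62.3367.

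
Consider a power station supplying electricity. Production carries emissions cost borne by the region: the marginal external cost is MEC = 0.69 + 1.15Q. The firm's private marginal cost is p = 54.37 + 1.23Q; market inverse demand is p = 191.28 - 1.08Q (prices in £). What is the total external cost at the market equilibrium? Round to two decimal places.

£2060.72

Market equilibrium (private): 54.37 + 1.23Q = 191.28 - 1.08Q → Q_m = 59.2684.
Total external cost = ∫₀^{Q_m} (0.69 + 1.15Q) dQ = 0.69×59.2684 + ½×1.15×59.2684² = 2060.7226.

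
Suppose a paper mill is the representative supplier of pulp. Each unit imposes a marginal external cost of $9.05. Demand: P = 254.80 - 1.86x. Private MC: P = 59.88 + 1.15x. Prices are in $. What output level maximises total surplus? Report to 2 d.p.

Social marginal cost = private MC + MEC = 68.93 + 1.15x.
Set SMC = demand: 68.93 + 1.15x = 254.80 - 1.86x → x* = 61.7508.

x* = 61.75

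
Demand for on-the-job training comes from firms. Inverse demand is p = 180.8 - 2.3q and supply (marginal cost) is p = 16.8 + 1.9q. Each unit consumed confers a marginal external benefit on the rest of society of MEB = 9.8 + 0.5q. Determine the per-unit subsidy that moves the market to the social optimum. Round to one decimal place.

Social marginal benefit = demand + MEB = 190.6 - 1.8q.
Set SMB = MC: 190.6 - 1.8q = 16.8 + 1.9q → q* = 46.9730.
The Pigouvian subsidy equals MEB at q*: 9.8 + 0.5×46.9730 = 33.2865.

subsidy = 33.3 per unit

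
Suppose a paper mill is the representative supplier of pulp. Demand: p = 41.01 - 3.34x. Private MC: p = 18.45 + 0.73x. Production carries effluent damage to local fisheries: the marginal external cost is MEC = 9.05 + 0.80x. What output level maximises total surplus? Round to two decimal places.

Social marginal cost = private MC + MEC = 27.50 + 1.53x.
Set SMC = demand: 27.50 + 1.53x = 41.01 - 3.34x → x* = 2.7741.

x* = 2.77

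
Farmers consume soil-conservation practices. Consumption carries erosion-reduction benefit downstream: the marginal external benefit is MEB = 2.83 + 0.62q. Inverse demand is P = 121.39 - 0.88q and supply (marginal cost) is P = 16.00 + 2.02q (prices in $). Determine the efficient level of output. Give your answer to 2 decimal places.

q* = 47.46

Social marginal benefit = demand + MEB = 124.22 - 0.26q.
Set SMB = MC: 124.22 - 0.26q = 16.00 + 2.02q → q* = 47.4649.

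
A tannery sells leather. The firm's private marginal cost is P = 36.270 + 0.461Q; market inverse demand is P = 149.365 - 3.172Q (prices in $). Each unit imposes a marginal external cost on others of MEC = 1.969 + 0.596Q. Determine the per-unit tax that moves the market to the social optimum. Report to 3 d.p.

Social marginal cost = private MC + MEC = 38.239 + 1.057Q.
Set SMC = demand: 38.239 + 1.057Q = 149.365 - 3.172Q → Q* = 26.2771.
The Pigouvian tax equals MEC at Q*: 1.969 + 0.596×26.2771 = 17.6302.

tax = $17.630 per unit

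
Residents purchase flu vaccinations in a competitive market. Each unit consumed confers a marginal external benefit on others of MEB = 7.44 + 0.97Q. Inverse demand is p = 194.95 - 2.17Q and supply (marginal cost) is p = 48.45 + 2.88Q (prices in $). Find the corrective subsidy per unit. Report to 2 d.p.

subsidy = $44.04 per unit

Social marginal benefit = demand + MEB = 202.39 - 1.20Q.
Set SMB = MC: 202.39 - 1.20Q = 48.45 + 2.88Q → Q* = 37.7304.
The Pigouvian subsidy equals MEB at Q*: 7.44 + 0.97×37.7304 = 44.0385.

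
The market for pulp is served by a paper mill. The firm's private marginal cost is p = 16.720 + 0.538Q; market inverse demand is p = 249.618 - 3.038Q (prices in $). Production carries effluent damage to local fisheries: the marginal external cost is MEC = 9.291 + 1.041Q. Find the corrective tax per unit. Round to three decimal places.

tax = $59.708 per unit

Social marginal cost = private MC + MEC = 26.011 + 1.579Q.
Set SMC = demand: 26.011 + 1.579Q = 249.618 - 3.038Q → Q* = 48.4312.
The Pigouvian tax equals MEC at Q*: 9.291 + 1.041×48.4312 = 59.7079.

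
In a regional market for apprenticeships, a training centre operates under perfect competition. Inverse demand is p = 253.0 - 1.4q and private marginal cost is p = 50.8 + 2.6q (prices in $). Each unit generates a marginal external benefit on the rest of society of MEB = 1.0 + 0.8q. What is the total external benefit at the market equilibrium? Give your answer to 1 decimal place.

$1072.7

Market equilibrium (private): 50.8 + 2.6q = 253.0 - 1.4q → q_m = 50.5500.
Total external benefit = ∫₀^{q_m} (1.0 + 0.8q) dq = 1.0×50.5500 + ½×0.8×50.5500² = 1072.6710.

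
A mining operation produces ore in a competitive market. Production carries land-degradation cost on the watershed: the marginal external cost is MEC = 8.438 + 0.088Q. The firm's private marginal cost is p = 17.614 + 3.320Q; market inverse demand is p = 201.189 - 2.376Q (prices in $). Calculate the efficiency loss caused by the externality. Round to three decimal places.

Market equilibrium (private): 17.614 + 3.320Q = 201.189 - 2.376Q → Q_m = 32.2288.
Social marginal cost = private MC + MEC = 26.052 + 3.408Q.
Set SMC = demand: 26.052 + 3.408Q = 201.189 - 2.376Q → Q* = 30.2796.
The welfare-loss triangle has base |Q_m − Q*| and height MEC(Q_m) (the vertical gap between SMC and demand is zero at Q* and MEC at Q_m).
DWL = ½ × 1.9492 × 11.2741 = 10.9877.

DWL = $10.988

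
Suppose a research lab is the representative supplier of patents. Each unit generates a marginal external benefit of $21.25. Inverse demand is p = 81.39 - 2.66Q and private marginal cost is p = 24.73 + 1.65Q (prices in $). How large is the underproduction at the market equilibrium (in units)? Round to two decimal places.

Market equilibrium (private): 24.73 + 1.65Q = 81.39 - 2.66Q → Q_m = 13.1462.
Social marginal cost = private MC − MEB = 3.48 + 1.65Q.
Set SMC = demand: 3.48 + 1.65Q = 81.39 - 2.66Q → Q* = 18.0766.
Gap = |13.1462 − 18.0766| = 4.9304.

4.93 units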